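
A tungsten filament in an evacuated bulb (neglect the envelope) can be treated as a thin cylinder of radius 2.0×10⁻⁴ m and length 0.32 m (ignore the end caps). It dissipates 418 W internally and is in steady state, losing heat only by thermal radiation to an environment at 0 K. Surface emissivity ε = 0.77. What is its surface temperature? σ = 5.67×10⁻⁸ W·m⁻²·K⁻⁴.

T ≈ 2210 K

Steady state: internal power = radiated power, P = εσA T⁴.
Radiating area A = 2πrL = 4.021×10⁻⁴ m².
T⁴ = P/(εσA) = 418/(0.77·5.67×10⁻⁸·4.021×10⁻⁴) = 2.381×10¹³ K⁴.
T = (2.381×10¹³)^(1/4).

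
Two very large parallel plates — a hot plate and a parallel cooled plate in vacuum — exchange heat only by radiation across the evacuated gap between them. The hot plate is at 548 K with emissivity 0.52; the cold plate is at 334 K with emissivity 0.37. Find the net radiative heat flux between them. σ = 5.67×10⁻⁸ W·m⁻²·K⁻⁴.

q ≈ 1220 W/m²

For two infinite grey parallel plates, q = σ(T₁⁴ − T₂⁴)/(1/ε₁ + 1/ε₂ − 1).
T₁⁴ − T₂⁴ = 9.018×10¹⁰ − 1.244×10¹⁰ = 7.774×10¹⁰ K⁴.
1/ε₁ + 1/ε₂ − 1 = 1.923 + 2.703 − 1 = 3.626.
q = 5.67×10⁻⁸ × 7.774×10¹⁰ / 3.626.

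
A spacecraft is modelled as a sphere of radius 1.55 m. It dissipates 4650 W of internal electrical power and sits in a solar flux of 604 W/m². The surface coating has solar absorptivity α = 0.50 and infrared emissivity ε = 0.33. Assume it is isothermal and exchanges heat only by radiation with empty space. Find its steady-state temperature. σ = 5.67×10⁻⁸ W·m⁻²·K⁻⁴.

T ≈ 333 K

At steady state, absorbed solar power + internal power = radiated power.
Absorbed: α·S·A_cross = 0.50·604·7.548 = 2279 W (cross-section πr²).
Total input = 2279 + 4650 = 6929 W.
Radiated: εσ·A_surf·T⁴ with A_surf = 4πr² = 30.19 m².
T⁴ = 6929/(0.33·5.67×10⁻⁸·30.19) = 1.227×10¹⁰ K⁴.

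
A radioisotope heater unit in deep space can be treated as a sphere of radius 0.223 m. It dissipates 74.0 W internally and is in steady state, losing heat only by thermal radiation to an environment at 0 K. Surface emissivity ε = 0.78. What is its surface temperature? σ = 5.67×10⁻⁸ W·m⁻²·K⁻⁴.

T ≈ 227 K

Steady state: internal power = radiated power, P = εσA T⁴.
Radiating area A = 4πr² = 0.6249 m².
T⁴ = P/(εσA) = 74.0/(0.78·5.67×10⁻⁸·0.6249) = 2.678×10⁹ K⁴.
T = (2.678×10⁹)^(1/4).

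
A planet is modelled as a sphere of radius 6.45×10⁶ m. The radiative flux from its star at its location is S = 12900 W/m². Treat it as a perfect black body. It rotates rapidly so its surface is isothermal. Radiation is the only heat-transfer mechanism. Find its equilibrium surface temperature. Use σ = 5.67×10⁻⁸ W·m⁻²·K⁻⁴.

At equilibrium, absorbed power = emitted power.
Absorbing cross-section = πr² = 1.307×10¹⁴ m²; emitting surface = 4πr² = 5.228×10¹⁴ m² (ratio 4).
S·A_cross = εσ·A_surf·T⁴  ⇒  T⁴ = S/(4σ).
T⁴ = 1.00·12900/(4·5.67×10⁻⁸) = 5.688×10¹⁰ K⁴.
T = (5.688×10¹⁰)^(1/4).

T ≈ 488 K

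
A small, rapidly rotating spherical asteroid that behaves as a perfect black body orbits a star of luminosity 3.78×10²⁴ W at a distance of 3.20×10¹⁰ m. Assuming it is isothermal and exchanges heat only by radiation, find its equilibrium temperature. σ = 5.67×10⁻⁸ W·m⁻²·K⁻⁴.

First find the stellar flux at distance d: S = L/(4πd²) = 3.78×10²⁴/(4π·(3.20×10¹⁰)²) = 293.8 W/m².
For an isothermal sphere, absorbed (1−a)S·πr² = emitted σ·4πr²·T⁴, so T⁴ = (1−a)S/(4σ).
T⁴ = 1.00·293.8/(4·5.67×10⁻⁸) = 1.295×10⁹ K⁴.

T ≈ 190 K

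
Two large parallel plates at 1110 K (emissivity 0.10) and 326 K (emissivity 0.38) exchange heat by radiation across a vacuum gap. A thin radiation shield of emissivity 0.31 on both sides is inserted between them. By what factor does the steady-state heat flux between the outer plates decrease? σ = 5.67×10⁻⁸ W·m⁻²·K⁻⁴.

Without shield: q₀ = σΔ(T⁴)/(1/ε₁+1/ε₂−1) with denominator 11.63.
With shield the two gaps are in series; the resistances add: (1/ε₁+1/ε_s−1)+(1/ε_s+1/ε₂−1) = 12.23+4.857 = 17.08.
Heat-flux ratio q₀/q = 17.08/11.63.

factor ≈ 1.47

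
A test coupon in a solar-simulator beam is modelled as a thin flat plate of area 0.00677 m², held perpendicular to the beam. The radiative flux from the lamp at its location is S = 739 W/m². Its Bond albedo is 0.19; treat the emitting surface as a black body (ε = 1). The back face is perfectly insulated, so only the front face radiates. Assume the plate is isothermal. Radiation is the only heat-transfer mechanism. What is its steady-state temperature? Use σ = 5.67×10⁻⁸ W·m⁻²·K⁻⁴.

At equilibrium, absorbed power = emitted power.
Absorbing cross-section = A = 0.006770 m²; emitting surface = A = 0.006770 m² (ratio 1).
(1−a)S·A_cross = εσ·A_surf·T⁴  ⇒  T⁴ = (1−a)S/(1σ).
T⁴ = 0.810·739/(1·5.67×10⁻⁸) = 1.056×10¹⁰ K⁴.
T = (1.056×10¹⁰)^(1/4).

T ≈ 321 K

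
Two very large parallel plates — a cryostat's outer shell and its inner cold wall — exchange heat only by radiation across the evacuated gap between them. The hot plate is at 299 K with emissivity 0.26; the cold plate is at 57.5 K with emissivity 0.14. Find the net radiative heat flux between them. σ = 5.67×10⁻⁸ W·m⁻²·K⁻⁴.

For two infinite grey parallel plates, q = σ(T₁⁴ − T₂⁴)/(1/ε₁ + 1/ε₂ − 1).
T₁⁴ − T₂⁴ = 7.993×10⁹ − 1.093×10⁷ = 7.982×10⁹ K⁴.
1/ε₁ + 1/ε₂ − 1 = 3.846 + 7.143 − 1 = 9.989.
q = 5.67×10⁻⁸ × 7.982×10⁹ / 9.989.

q ≈ 45.3 W/m²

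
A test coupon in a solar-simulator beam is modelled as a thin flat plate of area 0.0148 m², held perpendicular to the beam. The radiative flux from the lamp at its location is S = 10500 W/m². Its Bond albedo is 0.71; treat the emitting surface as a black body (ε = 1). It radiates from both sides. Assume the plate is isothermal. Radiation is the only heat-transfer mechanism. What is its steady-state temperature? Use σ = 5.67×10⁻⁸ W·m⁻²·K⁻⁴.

At equilibrium, absorbed power = emitted power.
Absorbing cross-section = A = 0.01480 m²; emitting surface = 2A = 0.02960 m² (ratio 2).
(1−a)S·A_cross = εσ·A_surf·T⁴  ⇒  T⁴ = (1−a)S/(2σ).
T⁴ = 0.290·10500/(2·5.67×10⁻⁸) = 2.685×10¹⁰ K⁴.
T = (2.685×10¹⁰)^(1/4).

T ≈ 405 K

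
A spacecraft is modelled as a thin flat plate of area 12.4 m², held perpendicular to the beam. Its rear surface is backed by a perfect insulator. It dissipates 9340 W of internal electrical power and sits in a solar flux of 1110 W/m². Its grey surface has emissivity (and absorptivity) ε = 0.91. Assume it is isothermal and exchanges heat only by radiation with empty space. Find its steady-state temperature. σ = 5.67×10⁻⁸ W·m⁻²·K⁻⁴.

T ≈ 430 K

At steady state, absorbed solar power + internal power = radiated power.
Absorbed: α·S·A_cross = 0.91·1110·12.40 = 12530 W (cross-section A).
Total input = 12530 + 9340 = 21870 W.
Radiated: εσ·A_surf·T⁴ with A_surf = A = 12.40 m².
T⁴ = 21870/(0.91·5.67×10⁻⁸·12.40) = 3.417×10¹⁰ K⁴.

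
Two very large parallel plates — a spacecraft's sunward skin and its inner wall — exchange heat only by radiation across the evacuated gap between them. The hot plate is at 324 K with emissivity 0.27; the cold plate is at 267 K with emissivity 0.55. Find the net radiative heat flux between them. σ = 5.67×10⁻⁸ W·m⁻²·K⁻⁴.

For two infinite grey parallel plates, q = σ(T₁⁴ − T₂⁴)/(1/ε₁ + 1/ε₂ − 1).
T₁⁴ − T₂⁴ = 1.102×10¹⁰ − 5.082×10⁹ = 5.938×10⁹ K⁴.
1/ε₁ + 1/ε₂ − 1 = 3.704 + 1.818 − 1 = 4.522.
q = 5.67×10⁻⁸ × 5.938×10⁹ / 4.522.

q ≈ 74.5 W/m²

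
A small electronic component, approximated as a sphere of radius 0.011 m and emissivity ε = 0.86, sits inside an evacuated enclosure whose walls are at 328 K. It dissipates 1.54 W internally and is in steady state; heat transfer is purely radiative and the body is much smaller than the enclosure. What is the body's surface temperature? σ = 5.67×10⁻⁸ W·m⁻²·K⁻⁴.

For a small grey body in a large enclosure, net radiated power = εσA(T⁴ − T_w⁴).
Steady state: P = εσA(T⁴ − T_w⁴) with A = 4πr² = 0.001521 m².
T⁴ = P/(εσA) + T_w⁴ = 1.54/(0.86·5.67×10⁻⁸·0.001521) + (328)⁴
    = 2.077×10¹⁰ + 1.157×10¹⁰ = 3.234×10¹⁰ K⁴.

T ≈ 424 K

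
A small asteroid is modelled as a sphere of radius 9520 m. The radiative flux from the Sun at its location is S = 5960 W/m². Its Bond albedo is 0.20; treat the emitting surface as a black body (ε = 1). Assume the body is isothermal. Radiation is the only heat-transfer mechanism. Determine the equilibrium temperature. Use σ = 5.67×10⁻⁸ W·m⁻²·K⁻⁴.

At equilibrium, absorbed power = emitted power.
Absorbing cross-section = πr² = 2.847×10⁸ m²; emitting surface = 4πr² = 1.139×10⁹ m² (ratio 4).
(1−a)S·A_cross = εσ·A_surf·T⁴  ⇒  T⁴ = (1−a)S/(4σ).
T⁴ = 0.800·5960/(4·5.67×10⁻⁸) = 2.102×10¹⁰ K⁴.
T = (2.102×10¹⁰)^(1/4).

T ≈ 381 K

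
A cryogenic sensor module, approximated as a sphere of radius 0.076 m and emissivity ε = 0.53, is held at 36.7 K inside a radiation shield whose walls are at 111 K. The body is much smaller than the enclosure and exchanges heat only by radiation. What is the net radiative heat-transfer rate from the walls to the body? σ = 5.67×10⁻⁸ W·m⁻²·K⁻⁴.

P_net ≈ 0.327 W

For a small grey body in a large enclosure: P_net = εσA(T_body⁴ − T_wall⁴).
A = 4πr² = 0.07258 m²; T_body⁴ − T_wall⁴ = 1.814×10⁶ − 1.518×10⁸ = -1.500×10⁸ K⁴.
|P_net| = 0.53·5.67×10⁻⁸·0.07258·1.500×10⁸.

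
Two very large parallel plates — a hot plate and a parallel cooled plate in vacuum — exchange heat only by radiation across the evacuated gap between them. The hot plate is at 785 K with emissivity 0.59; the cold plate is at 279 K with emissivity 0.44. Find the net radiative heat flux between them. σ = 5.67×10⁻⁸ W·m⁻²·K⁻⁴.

For two infinite grey parallel plates, q = σ(T₁⁴ − T₂⁴)/(1/ε₁ + 1/ε₂ − 1).
T₁⁴ − T₂⁴ = 3.797×10¹¹ − 6.059×10⁹ = 3.737×10¹¹ K⁴.
1/ε₁ + 1/ε₂ − 1 = 1.695 + 2.273 − 1 = 2.968.
q = 5.67×10⁻⁸ × 3.737×10¹¹ / 2.968.

q ≈ 7140 W/m²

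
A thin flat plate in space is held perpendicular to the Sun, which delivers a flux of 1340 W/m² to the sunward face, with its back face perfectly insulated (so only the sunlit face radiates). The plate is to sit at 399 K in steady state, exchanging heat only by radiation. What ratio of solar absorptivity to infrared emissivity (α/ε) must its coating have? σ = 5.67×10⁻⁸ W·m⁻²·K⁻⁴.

Balance: αS·A = εσ·1A·T⁴ ⇒ α/ε = σT⁴/S.
α/ε = 5.67×10⁻⁸·(399)⁴/1340 = 5.67×10⁻⁸·2.534×10¹⁰/1340.

α/ε ≈ 1.07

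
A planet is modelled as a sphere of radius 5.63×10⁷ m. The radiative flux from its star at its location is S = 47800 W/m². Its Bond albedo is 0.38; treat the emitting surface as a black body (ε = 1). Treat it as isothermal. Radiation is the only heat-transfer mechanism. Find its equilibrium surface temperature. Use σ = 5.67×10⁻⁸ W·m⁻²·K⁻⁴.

At equilibrium, absorbed power = emitted power.
Absorbing cross-section = πr² = 9.958×10¹⁵ m²; emitting surface = 4πr² = 3.983×10¹⁶ m² (ratio 4).
(1−a)S·A_cross = εσ·A_surf·T⁴  ⇒  T⁴ = (1−a)S/(4σ).
T⁴ = 0.620·47800/(4·5.67×10⁻⁸) = 1.307×10¹¹ K⁴.
T = (1.307×10¹¹)^(1/4).

T ≈ 601 K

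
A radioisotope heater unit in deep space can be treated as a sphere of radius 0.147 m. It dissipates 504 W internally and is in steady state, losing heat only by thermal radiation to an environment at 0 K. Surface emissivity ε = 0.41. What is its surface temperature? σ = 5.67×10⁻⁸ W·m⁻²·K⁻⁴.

T ≈ 532 K

Steady state: internal power = radiated power, P = εσA T⁴.
Radiating area A = 4πr² = 0.2715 m².
T⁴ = P/(εσA) = 504/(0.41·5.67×10⁻⁸·0.2715) = 7.984×10¹⁰ K⁴.
T = (7.984×10¹⁰)^(1/4).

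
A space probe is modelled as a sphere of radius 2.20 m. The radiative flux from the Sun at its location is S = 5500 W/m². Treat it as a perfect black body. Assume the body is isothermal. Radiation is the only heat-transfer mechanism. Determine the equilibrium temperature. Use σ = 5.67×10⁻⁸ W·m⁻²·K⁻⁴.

T ≈ 395 K

At equilibrium, absorbed power = emitted power.
Absorbing cross-section = πr² = 15.21 m²; emitting surface = 4πr² = 60.82 m² (ratio 4).
S·A_cross = εσ·A_surf·T⁴  ⇒  T⁴ = S/(4σ).
T⁴ = 1.00·5500/(4·5.67×10⁻⁸) = 2.425×10¹⁰ K⁴.
T = (2.425×10¹⁰)^(1/4).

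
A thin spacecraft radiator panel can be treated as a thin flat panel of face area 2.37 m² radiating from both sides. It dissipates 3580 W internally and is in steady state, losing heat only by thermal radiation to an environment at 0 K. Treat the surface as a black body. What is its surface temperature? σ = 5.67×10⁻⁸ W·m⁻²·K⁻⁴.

T ≈ 340 K

Steady state: internal power = radiated power, P = εσA T⁴.
Radiating area A = 2·2.37 = 4.740 m².
T⁴ = P/(εσA) = 3580/(1.0·5.67×10⁻⁸·4.740) = 1.332×10¹⁰ K⁴.
T = (1.332×10¹⁰)^(1/4).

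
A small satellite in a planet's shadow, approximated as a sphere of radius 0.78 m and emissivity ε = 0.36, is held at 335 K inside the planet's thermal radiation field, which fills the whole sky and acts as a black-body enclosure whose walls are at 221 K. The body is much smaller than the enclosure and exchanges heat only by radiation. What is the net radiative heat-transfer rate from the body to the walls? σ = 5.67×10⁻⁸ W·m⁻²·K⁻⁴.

For a small grey body in a large enclosure: P_net = εσA(T_body⁴ − T_wall⁴).
A = 4πr² = 7.645 m²; T_body⁴ − T_wall⁴ = 1.259×10¹⁰ − 2.385×10⁹ = 1.021×10¹⁰ K⁴.
|P_net| = 0.36·5.67×10⁻⁸·7.645·1.021×10¹⁰.

P_net ≈ 1590 W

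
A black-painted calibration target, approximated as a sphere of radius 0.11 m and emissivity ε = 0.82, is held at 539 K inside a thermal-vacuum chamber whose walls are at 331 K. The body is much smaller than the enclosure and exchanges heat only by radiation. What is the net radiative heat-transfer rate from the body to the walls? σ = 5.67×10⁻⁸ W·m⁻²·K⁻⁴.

For a small grey body in a large enclosure: P_net = εσA(T_body⁴ − T_wall⁴).
A = 4πr² = 0.1521 m²; T_body⁴ − T_wall⁴ = 8.440×10¹⁰ − 1.200×10¹⁰ = 7.240×10¹⁰ K⁴.
|P_net| = 0.82·5.67×10⁻⁸·0.1521·7.240×10¹⁰.

P_net ≈ 512 W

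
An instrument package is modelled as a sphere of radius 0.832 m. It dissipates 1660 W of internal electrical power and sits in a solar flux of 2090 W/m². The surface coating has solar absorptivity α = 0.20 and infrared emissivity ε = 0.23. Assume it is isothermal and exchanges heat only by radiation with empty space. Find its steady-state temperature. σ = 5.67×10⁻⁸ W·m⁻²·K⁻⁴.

At steady state, absorbed solar power + internal power = radiated power.
Absorbed: α·S·A_cross = 0.20·2090·2.175 = 909.0 W (cross-section πr²).
Total input = 909.0 + 1660 = 2569 W.
Radiated: εσ·A_surf·T⁴ with A_surf = 4πr² = 8.699 m².
T⁴ = 2569/(0.23·5.67×10⁻⁸·8.699) = 2.265×10¹⁰ K⁴.

T ≈ 388 K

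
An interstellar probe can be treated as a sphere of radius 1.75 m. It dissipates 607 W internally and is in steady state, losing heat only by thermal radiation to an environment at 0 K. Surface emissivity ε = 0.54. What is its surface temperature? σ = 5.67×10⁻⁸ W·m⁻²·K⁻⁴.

T ≈ 151 K

Steady state: internal power = radiated power, P = εσA T⁴.
Radiating area A = 4πr² = 38.48 m².
T⁴ = P/(εσA) = 607/(0.54·5.67×10⁻⁸·38.48) = 5.151×10⁸ K⁴.
T = (5.151×10⁸)^(1/4).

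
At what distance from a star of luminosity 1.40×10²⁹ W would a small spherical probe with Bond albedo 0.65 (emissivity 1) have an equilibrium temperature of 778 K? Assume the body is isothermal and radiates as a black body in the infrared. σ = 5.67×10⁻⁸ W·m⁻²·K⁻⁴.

d ≈ 2.17×10¹¹ m

For an isothermal black-emitting sphere, (1−a)S·πr² = σ·4πr²·T⁴ ⇒ S = 4σT⁴/(1−a).
S = 4·5.67×10⁻⁸·(778)⁴/0.350 = 2.374×10⁵ W/m².
Flux falls as S = L/(4πd²), so d = √(L/(4πS)) = √(1.40×10²⁹/(4π·2.374×10⁵)).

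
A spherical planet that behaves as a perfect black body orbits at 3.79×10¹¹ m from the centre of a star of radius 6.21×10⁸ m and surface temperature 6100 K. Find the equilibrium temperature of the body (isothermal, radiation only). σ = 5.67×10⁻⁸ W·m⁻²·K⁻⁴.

T ≈ 175 K

The star's surface emits σT_*⁴; at distance d the flux is S = σT_*⁴(R_*/d)².
S = 5.67×10⁻⁸·(6100)⁴·(6.21×10⁸/3.79×10¹¹)² = 210.8 W/m².
For an isothermal sphere T⁴ = (1−a)S/(4σ) = 9.293×10⁸ K⁴.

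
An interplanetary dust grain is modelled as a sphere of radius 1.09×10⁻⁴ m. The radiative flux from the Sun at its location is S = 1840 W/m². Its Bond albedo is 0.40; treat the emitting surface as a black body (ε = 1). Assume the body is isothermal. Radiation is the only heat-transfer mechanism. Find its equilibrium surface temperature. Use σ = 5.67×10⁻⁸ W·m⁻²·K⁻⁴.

At equilibrium, absorbed power = emitted power.
Absorbing cross-section = πr² = 3.733×10⁻⁸ m²; emitting surface = 4πr² = 1.493×10⁻⁷ m² (ratio 4).
(1−a)S·A_cross = εσ·A_surf·T⁴  ⇒  T⁴ = (1−a)S/(4σ).
T⁴ = 0.600·1840/(4·5.67×10⁻⁸) = 4.868×10⁹ K⁴.
T = (4.868×10⁹)^(1/4).

T ≈ 264 K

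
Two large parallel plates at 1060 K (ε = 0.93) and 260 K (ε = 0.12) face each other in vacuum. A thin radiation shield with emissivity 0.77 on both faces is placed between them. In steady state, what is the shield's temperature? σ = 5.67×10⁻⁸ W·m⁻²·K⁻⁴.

In steady state the net flux on the hot side equals that on the cold side.
σ(T₁⁴−T_s⁴)/D₁ = σ(T_s⁴−T₂⁴)/D₂, with D₁ = 1/ε₁+1/ε_s−1 = 1.374, D₂ = 1/ε_s+1/ε₂−1 = 8.632.
Solve for T_s⁴: T_s⁴ = (D₂·T₁⁴ + D₁·T₂⁴)/(D₁+D₂) = 1.090×10¹² K⁴.

T_s ≈ 1020 K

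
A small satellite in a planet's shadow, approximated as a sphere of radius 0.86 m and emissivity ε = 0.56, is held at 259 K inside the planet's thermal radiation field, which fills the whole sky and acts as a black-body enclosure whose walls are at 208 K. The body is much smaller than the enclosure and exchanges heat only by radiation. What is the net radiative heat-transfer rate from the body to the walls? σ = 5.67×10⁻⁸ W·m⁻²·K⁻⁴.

P_net ≈ 776 W

For a small grey body in a large enclosure: P_net = εσA(T_body⁴ − T_wall⁴).
A = 4πr² = 9.294 m²; T_body⁴ − T_wall⁴ = 4.500×10⁹ − 1.872×10⁹ = 2.628×10⁹ K⁴.
|P_net| = 0.56·5.67×10⁻⁸·9.294·2.628×10⁹.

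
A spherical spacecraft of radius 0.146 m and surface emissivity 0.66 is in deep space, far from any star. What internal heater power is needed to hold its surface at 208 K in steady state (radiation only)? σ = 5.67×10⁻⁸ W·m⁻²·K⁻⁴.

P ≈ 18.8 W

P = εσ·4πr²·T⁴.
4πr² = 0.2679 m²; T⁴ = 1.872×10⁹ K⁴.
P = 0.66·5.67×10⁻⁸·0.2679·1.872×10⁹.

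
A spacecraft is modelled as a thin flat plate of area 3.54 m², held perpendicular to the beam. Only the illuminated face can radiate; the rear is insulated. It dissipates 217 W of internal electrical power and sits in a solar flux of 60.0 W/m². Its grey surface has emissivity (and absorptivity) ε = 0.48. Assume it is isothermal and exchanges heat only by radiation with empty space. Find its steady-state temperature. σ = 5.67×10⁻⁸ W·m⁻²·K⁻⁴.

At steady state, absorbed solar power + internal power = radiated power.
Absorbed: α·S·A_cross = 0.48·60.0·3.540 = 102.0 W (cross-section A).
Total input = 102.0 + 217 = 319.0 W.
Radiated: εσ·A_surf·T⁴ with A_surf = A = 3.540 m².
T⁴ = 319.0/(0.48·5.67×10⁻⁸·3.540) = 3.311×10⁹ K⁴.

T ≈ 240 K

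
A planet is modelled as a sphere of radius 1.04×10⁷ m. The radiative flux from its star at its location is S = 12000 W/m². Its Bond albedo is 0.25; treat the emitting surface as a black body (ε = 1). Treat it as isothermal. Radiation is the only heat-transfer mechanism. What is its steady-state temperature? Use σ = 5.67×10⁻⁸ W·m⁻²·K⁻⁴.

At equilibrium, absorbed power = emitted power.
Absorbing cross-section = πr² = 3.398×10¹⁴ m²; emitting surface = 4πr² = 1.359×10¹⁵ m² (ratio 4).
(1−a)S·A_cross = εσ·A_surf·T⁴  ⇒  T⁴ = (1−a)S/(4σ).
T⁴ = 0.750·12000/(4·5.67×10⁻⁸) = 3.968×10¹⁰ K⁴.
T = (3.968×10¹⁰)^(1/4).

T ≈ 446 K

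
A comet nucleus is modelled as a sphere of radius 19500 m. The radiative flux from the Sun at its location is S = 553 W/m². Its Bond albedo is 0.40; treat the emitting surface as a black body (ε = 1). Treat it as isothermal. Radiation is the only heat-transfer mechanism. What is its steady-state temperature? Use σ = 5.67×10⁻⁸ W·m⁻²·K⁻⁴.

At equilibrium, absorbed power = emitted power.
Absorbing cross-section = πr² = 1.195×10⁹ m²; emitting surface = 4πr² = 4.778×10⁹ m² (ratio 4).
(1−a)S·A_cross = εσ·A_surf·T⁴  ⇒  T⁴ = (1−a)S/(4σ).
T⁴ = 0.600·553/(4·5.67×10⁻⁸) = 1.463×10⁹ K⁴.
T = (1.463×10⁹)^(1/4).

T ≈ 196 K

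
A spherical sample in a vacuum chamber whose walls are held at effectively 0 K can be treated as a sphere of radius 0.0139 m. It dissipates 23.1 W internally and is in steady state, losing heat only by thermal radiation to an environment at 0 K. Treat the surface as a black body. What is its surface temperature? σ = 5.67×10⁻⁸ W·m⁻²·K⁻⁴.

Steady state: internal power = radiated power, P = εσA T⁴.
Radiating area A = 4πr² = 0.002428 m².
T⁴ = P/(εσA) = 23.1/(1.0·5.67×10⁻⁸·0.002428) = 1.678×10¹¹ K⁴.
T = (1.678×10¹¹)^(1/4).

T ≈ 640 K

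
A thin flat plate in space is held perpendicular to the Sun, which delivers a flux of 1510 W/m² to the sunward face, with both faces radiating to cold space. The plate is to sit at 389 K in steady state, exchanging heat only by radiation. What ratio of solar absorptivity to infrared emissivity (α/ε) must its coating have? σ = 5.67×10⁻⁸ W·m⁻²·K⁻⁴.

α/ε ≈ 1.72

Balance: αS·A = εσ·2A·T⁴ ⇒ α/ε = 2σT⁴/S.
α/ε = 2·5.67×10⁻⁸·(389)⁴/1510 = 2·5.67×10⁻⁸·2.290×10¹⁰/1510.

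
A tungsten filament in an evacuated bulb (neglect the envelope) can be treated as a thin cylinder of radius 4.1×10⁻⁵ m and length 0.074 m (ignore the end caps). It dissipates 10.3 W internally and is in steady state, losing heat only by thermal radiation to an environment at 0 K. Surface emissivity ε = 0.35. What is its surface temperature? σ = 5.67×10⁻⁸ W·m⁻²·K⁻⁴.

Steady state: internal power = radiated power, P = εσA T⁴.
Radiating area A = 2πrL = 1.906×10⁻⁵ m².
T⁴ = P/(εσA) = 10.3/(0.35·5.67×10⁻⁸·1.906×10⁻⁵) = 2.723×10¹³ K⁴.
T = (2.723×10¹³)^(1/4).

T ≈ 2280 K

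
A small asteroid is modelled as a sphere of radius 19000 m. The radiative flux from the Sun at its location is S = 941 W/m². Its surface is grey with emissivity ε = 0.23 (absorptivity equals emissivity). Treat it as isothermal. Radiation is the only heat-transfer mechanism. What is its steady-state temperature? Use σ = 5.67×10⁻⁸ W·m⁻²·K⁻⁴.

At equilibrium, absorbed power = emitted power.
Absorbing cross-section = πr² = 1.134×10⁹ m²; emitting surface = 4πr² = 4.536×10⁹ m² (ratio 4).
εS·A_cross = εσ·A_surf·T⁴  ⇒  T⁴ = S/(4σ)   (ε cancels).
T⁴ = 941/(4·5.67×10⁻⁸) = 4.149×10⁹ K⁴.
T = (4.149×10⁹)^(1/4).

T ≈ 254 K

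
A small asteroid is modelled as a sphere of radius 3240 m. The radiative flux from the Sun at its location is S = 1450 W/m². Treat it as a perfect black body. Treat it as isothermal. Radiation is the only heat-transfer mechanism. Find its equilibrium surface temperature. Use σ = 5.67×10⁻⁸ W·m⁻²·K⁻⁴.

T ≈ 283 K

At equilibrium, absorbed power = emitted power.
Absorbing cross-section = πr² = 3.298×10⁷ m²; emitting surface = 4πr² = 1.319×10⁸ m² (ratio 4).
S·A_cross = εσ·A_surf·T⁴  ⇒  T⁴ = S/(4σ).
T⁴ = 1.00·1450/(4·5.67×10⁻⁸) = 6.393×10⁹ K⁴.
T = (6.393×10⁹)^(1/4).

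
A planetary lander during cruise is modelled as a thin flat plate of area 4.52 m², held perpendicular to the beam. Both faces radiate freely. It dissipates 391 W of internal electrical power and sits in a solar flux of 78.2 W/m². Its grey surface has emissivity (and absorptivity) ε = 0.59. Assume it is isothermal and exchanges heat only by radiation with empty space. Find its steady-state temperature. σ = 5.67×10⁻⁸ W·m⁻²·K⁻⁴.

At steady state, absorbed solar power + internal power = radiated power.
Absorbed: α·S·A_cross = 0.59·78.2·4.520 = 208.5 W (cross-section A).
Total input = 208.5 + 391 = 599.5 W.
Radiated: εσ·A_surf·T⁴ with A_surf = 2A = 9.040 m².
T⁴ = 599.5/(0.59·5.67×10⁻⁸·9.040) = 1.983×10⁹ K⁴.

T ≈ 211 K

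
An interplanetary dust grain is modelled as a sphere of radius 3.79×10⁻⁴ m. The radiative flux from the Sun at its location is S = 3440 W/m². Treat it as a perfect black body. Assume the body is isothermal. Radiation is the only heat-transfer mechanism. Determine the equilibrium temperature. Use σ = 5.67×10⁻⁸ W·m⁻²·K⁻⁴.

T ≈ 351 K

At equilibrium, absorbed power = emitted power.
Absorbing cross-section = πr² = 4.513×10⁻⁷ m²; emitting surface = 4πr² = 1.805×10⁻⁶ m² (ratio 4).
S·A_cross = εσ·A_surf·T⁴  ⇒  T⁴ = S/(4σ).
T⁴ = 1.00·3440/(4·5.67×10⁻⁸) = 1.517×10¹⁰ K⁴.
T = (1.517×10¹⁰)^(1/4).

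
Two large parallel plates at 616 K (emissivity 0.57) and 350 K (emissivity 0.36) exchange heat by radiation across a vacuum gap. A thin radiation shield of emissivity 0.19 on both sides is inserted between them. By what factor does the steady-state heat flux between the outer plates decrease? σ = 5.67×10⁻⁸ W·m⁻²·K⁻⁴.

Without shield: q₀ = σΔ(T⁴)/(1/ε₁+1/ε₂−1) with denominator 3.532.
With shield the two gaps are in series; the resistances add: (1/ε₁+1/ε_s−1)+(1/ε_s+1/ε₂−1) = 6.018+7.041 = 13.06.
Heat-flux ratio q₀/q = 13.06/3.532.

factor ≈ 3.70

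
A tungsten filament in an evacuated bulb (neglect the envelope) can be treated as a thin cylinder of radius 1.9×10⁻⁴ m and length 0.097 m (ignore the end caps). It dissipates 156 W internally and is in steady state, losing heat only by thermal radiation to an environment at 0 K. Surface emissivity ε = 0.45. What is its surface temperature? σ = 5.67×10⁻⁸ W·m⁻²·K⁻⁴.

Steady state: internal power = radiated power, P = εσA T⁴.
Radiating area A = 2πrL = 1.158×10⁻⁴ m².
T⁴ = P/(εσA) = 156/(0.45·5.67×10⁻⁸·1.158×10⁻⁴) = 5.280×10¹³ K⁴.
T = (5.280×10¹³)^(1/4).

T ≈ 2700 K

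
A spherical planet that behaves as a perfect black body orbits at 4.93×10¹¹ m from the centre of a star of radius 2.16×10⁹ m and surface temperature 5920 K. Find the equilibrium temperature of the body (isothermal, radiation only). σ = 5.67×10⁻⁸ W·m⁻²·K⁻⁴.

The star's surface emits σT_*⁴; at distance d the flux is S = σT_*⁴(R_*/d)².
S = 5.67×10⁻⁸·(5920)⁴·(2.16×10⁹/4.93×10¹¹)² = 1337 W/m².
For an isothermal sphere T⁴ = (1−a)S/(4σ) = 5.894×10⁹ K⁴.

T ≈ 277 K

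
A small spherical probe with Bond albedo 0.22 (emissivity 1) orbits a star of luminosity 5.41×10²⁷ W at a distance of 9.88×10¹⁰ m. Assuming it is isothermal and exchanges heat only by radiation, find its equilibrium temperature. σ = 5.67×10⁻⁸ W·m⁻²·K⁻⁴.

First find the stellar flux at distance d: S = L/(4πd²) = 5.41×10²⁷/(4π·(9.88×10¹⁰)²) = 44100 W/m².
For an isothermal sphere, absorbed (1−a)S·πr² = emitted σ·4πr²·T⁴, so T⁴ = (1−a)S/(4σ).
T⁴ = 0.780·44100/(4·5.67×10⁻⁸) = 1.517×10¹¹ K⁴.

T ≈ 624 K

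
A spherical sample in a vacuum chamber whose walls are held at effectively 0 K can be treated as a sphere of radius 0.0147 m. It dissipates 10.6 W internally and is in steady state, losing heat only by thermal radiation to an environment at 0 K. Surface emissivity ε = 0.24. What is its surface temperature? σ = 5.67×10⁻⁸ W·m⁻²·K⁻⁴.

Steady state: internal power = radiated power, P = εσA T⁴.
Radiating area A = 4πr² = 0.002715 m².
T⁴ = P/(εσA) = 10.6/(0.24·5.67×10⁻⁸·0.002715) = 2.869×10¹¹ K⁴.
T = (2.869×10¹¹)^(1/4).

T ≈ 732 K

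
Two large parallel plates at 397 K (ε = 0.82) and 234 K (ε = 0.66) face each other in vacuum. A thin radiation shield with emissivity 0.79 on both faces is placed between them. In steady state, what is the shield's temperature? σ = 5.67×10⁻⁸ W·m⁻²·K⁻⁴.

In steady state the net flux on the hot side equals that on the cold side.
σ(T₁⁴−T_s⁴)/D₁ = σ(T_s⁴−T₂⁴)/D₂, with D₁ = 1/ε₁+1/ε_s−1 = 1.485, D₂ = 1/ε_s+1/ε₂−1 = 1.781.
Solve for T_s⁴: T_s⁴ = (D₂·T₁⁴ + D₁·T₂⁴)/(D₁+D₂) = 1.491×10¹⁰ K⁴.

T_s ≈ 349 K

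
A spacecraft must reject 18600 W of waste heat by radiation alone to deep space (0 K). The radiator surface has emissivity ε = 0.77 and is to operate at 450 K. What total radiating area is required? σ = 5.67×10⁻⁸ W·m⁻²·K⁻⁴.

A ≈ 10.4 m²

P = εσA T⁴ ⇒ A = P/(εσT⁴).
T⁴ = 4.101×10¹⁰ K⁴.
A = 18600/(0.77 × 5.67×10⁻⁸ × 4.101×10¹⁰).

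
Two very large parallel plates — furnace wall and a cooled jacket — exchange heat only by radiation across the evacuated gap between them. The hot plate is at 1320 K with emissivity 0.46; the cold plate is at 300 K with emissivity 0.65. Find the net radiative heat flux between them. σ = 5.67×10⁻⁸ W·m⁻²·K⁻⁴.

For two infinite grey parallel plates, q = σ(T₁⁴ − T₂⁴)/(1/ε₁ + 1/ε₂ − 1).
T₁⁴ − T₂⁴ = 3.036×10¹² − 8.100×10⁹ = 3.028×10¹² K⁴.
1/ε₁ + 1/ε₂ − 1 = 2.174 + 1.538 − 1 = 2.712.
q = 5.67×10⁻⁸ × 3.028×10¹² / 2.712.

q ≈ 63300 W/m²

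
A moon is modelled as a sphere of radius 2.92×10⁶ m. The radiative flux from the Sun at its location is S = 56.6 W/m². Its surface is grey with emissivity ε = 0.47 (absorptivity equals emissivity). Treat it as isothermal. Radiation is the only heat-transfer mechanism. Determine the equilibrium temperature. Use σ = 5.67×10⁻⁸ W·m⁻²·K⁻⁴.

T ≈ 126 K

At equilibrium, absorbed power = emitted power.
Absorbing cross-section = πr² = 2.679×10¹³ m²; emitting surface = 4πr² = 1.071×10¹⁴ m² (ratio 4).
εS·A_cross = εσ·A_surf·T⁴  ⇒  T⁴ = S/(4σ)   (ε cancels).
T⁴ = 56.6/(4·5.67×10⁻⁸) = 2.496×10⁸ K⁴.
T = (2.496×10⁸)^(1/4).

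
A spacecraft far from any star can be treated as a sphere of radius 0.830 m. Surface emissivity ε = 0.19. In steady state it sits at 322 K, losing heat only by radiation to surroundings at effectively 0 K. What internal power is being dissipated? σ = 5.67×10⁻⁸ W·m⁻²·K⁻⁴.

P ≈ 1000 W

Steady state: P = εσA T⁴.
A = 4πr² = 8.657 m²; T⁴ = (322)⁴ = 1.075×10¹⁰ K⁴.
P = 0.19 × 5.67×10⁻⁸ × 8.657 × 1.075×10¹⁰.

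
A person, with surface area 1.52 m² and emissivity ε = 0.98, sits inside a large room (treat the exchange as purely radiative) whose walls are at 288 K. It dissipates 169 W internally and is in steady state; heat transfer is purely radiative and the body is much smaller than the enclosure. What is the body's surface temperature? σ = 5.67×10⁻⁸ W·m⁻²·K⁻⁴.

For a small grey body in a large enclosure, net radiated power = εσA(T⁴ − T_w⁴).
Steady state: P = εσA(T⁴ − T_w⁴) with A = 1.52 m².
T⁴ = P/(εσA) + T_w⁴ = 169/(0.98·5.67×10⁻⁸·1.520) + (288)⁴
    = 2.001×10⁹ + 6.880×10⁹ = 8.881×10⁹ K⁴.

T ≈ 307 K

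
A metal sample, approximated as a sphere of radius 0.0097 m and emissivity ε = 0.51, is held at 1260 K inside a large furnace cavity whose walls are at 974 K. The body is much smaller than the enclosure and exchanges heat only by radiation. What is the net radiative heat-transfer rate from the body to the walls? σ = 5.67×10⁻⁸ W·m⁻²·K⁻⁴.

P_net ≈ 55.4 W

For a small grey body in a large enclosure: P_net = εσA(T_body⁴ − T_wall⁴).
A = 4πr² = 0.001182 m²; T_body⁴ − T_wall⁴ = 2.520×10¹² − 9.000×10¹¹ = 1.620×10¹² K⁴.
|P_net| = 0.51·5.67×10⁻⁸·0.001182·1.620×10¹².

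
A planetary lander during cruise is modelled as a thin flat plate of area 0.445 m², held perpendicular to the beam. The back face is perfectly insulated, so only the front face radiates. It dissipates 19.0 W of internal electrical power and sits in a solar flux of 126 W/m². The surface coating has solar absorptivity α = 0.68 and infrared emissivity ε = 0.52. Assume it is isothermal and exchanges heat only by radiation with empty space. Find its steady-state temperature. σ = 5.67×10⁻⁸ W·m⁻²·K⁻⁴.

At steady state, absorbed solar power + internal power = radiated power.
Absorbed: α·S·A_cross = 0.68·126·0.4450 = 38.13 W (cross-section A).
Total input = 38.13 + 19.0 = 57.13 W.
Radiated: εσ·A_surf·T⁴ with A_surf = A = 0.4450 m².
T⁴ = 57.13/(0.52·5.67×10⁻⁸·0.4450) = 4.354×10⁹ K⁴.

T ≈ 257 K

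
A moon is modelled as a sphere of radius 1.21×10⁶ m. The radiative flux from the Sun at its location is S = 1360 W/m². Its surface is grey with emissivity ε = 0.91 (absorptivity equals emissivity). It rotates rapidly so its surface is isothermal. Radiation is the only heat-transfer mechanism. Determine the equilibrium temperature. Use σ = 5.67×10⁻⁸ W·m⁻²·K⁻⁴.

At equilibrium, absorbed power = emitted power.
Absorbing cross-section = πr² = 4.600×10¹² m²; emitting surface = 4πr² = 1.840×10¹³ m² (ratio 4).
εS·A_cross = εσ·A_surf·T⁴  ⇒  T⁴ = S/(4σ)   (ε cancels).
T⁴ = 1360/(4·5.67×10⁻⁸) = 5.996×10⁹ K⁴.
T = (5.996×10⁹)^(1/4).

T ≈ 278 K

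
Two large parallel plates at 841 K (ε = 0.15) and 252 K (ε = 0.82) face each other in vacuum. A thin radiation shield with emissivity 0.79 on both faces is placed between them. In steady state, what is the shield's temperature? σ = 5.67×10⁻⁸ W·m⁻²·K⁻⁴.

In steady state the net flux on the hot side equals that on the cold side.
σ(T₁⁴−T_s⁴)/D₁ = σ(T_s⁴−T₂⁴)/D₂, with D₁ = 1/ε₁+1/ε_s−1 = 6.932, D₂ = 1/ε_s+1/ε₂−1 = 1.485.
Solve for T_s⁴: T_s⁴ = (D₂·T₁⁴ + D₁·T₂⁴)/(D₁+D₂) = 9.159×10¹⁰ K⁴.

T_s ≈ 550 K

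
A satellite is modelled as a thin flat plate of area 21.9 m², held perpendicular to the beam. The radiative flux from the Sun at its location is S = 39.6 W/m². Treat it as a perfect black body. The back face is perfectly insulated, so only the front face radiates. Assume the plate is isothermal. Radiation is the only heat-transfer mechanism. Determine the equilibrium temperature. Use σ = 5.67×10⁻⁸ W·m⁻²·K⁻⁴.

T ≈ 163 K

At equilibrium, absorbed power = emitted power.
Absorbing cross-section = A = 21.90 m²; emitting surface = A = 21.90 m² (ratio 1).
S·A_cross = εσ·A_surf·T⁴  ⇒  T⁴ = S/(1σ).
T⁴ = 1.00·39.6/(1·5.67×10⁻⁸) = 6.984×10⁸ K⁴.
T = (6.984×10⁸)^(1/4).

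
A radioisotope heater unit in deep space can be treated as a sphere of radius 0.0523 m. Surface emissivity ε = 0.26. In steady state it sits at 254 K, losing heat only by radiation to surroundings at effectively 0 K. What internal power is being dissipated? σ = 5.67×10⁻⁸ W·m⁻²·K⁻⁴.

Steady state: P = εσA T⁴.
A = 4πr² = 0.03437 m²; T⁴ = (254)⁴ = 4.162×10⁹ K⁴.
P = 0.26 × 5.67×10⁻⁸ × 0.03437 × 4.162×10⁹.

P ≈ 2.11 W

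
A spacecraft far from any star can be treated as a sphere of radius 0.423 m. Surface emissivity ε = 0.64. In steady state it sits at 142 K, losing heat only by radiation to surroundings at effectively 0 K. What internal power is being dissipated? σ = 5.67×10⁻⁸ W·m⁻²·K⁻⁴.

P ≈ 33.2 W

Steady state: P = εσA T⁴.
A = 4πr² = 2.248 m²; T⁴ = (142)⁴ = 4.066×10⁸ K⁴.
P = 0.64 × 5.67×10⁻⁸ × 2.248 × 4.066×10⁸.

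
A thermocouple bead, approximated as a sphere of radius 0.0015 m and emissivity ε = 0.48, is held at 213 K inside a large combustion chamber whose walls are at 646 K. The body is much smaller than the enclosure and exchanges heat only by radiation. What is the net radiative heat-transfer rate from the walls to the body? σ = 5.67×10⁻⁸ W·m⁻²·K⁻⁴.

P_net ≈ 0.132 W

For a small grey body in a large enclosure: P_net = εσA(T_body⁴ − T_wall⁴).
A = 4πr² = 2.827×10⁻⁵ m²; T_body⁴ − T_wall⁴ = 2.058×10⁹ − 1.742×10¹¹ = -1.721×10¹¹ K⁴.
|P_net| = 0.48·5.67×10⁻⁸·2.827×10⁻⁵·1.721×10¹¹.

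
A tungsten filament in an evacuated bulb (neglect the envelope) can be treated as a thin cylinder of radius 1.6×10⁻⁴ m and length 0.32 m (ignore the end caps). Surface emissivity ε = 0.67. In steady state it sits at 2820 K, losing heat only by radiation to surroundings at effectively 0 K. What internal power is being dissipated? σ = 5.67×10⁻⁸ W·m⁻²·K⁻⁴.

P ≈ 773 W

Steady state: P = εσA T⁴.
A = 2πrL = 3.217×10⁻⁴ m²; T⁴ = (2820)⁴ = 6.324×10¹³ K⁴.
P = 0.67 × 5.67×10⁻⁸ × 3.217×10⁻⁴ × 6.324×10¹³.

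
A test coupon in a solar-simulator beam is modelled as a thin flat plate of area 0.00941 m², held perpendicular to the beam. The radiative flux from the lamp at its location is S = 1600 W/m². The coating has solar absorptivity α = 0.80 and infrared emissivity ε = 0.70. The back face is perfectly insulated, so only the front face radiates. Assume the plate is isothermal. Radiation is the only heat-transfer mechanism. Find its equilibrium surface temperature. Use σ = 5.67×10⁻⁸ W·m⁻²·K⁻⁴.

At equilibrium, absorbed power = emitted power.
Absorbing cross-section = A = 0.009410 m²; emitting surface = A = 0.009410 m² (ratio 1).
αS·A_cross = εσ·A_surf·T⁴  ⇒  T⁴ = αS/(ε·1σ).
T⁴ = 0.800·1600/(0.70·1·5.67×10⁻⁸) = 3.225×10¹⁰ K⁴.
T = (3.225×10¹⁰)^(1/4).

T ≈ 424 K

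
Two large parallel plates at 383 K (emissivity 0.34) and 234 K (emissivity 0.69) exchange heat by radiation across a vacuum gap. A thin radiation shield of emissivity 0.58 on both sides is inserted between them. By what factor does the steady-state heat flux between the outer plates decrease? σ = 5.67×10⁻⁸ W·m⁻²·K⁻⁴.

Without shield: q₀ = σΔ(T⁴)/(1/ε₁+1/ε₂−1) with denominator 3.390.
With shield the two gaps are in series; the resistances add: (1/ε₁+1/ε_s−1)+(1/ε_s+1/ε₂−1) = 3.665+2.173 = 5.839.
Heat-flux ratio q₀/q = 5.839/3.390.

factor ≈ 1.72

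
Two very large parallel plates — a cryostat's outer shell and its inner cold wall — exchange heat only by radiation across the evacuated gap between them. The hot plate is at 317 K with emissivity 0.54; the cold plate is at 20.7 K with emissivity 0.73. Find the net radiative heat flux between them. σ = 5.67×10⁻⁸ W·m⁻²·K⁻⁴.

q ≈ 258 W/m²

For two infinite grey parallel plates, q = σ(T₁⁴ − T₂⁴)/(1/ε₁ + 1/ε₂ − 1).
T₁⁴ − T₂⁴ = 1.010×10¹⁰ − 1.836×10⁵ = 1.010×10¹⁰ K⁴.
1/ε₁ + 1/ε₂ − 1 = 1.852 + 1.370 − 1 = 2.222.
q = 5.67×10⁻⁸ × 1.010×10¹⁰ / 2.222.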